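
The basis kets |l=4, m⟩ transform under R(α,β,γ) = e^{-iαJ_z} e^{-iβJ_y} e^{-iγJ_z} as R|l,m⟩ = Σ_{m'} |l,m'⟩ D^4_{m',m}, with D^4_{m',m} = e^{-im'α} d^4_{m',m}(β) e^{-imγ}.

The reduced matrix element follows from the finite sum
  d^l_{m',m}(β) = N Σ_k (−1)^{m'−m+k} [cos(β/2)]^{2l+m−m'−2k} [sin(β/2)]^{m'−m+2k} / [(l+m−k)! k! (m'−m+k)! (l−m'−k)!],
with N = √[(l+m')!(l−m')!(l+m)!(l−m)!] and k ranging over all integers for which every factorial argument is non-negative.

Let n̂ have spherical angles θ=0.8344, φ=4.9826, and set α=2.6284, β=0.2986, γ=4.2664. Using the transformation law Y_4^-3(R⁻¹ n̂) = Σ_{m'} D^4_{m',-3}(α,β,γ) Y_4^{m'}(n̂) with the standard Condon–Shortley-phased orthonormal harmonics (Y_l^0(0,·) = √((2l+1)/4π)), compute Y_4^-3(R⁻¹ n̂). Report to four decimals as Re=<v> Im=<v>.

Need the full column D^4_{m',-3} for m'=−4..4 at α=2.6284, β=0.2986, γ=4.2664.
cos(β/2)=0.988875, sin(β/2)=0.148746
d^4_{-4,-3}: single k=1 term ⇒ +0.389028;  D = -0.095925-0.377017i
d^4_{-3,-3}: k∈[0..1] ⇒ +0.914393 -0.144823 = +0.769570;  D = -0.200850+0.742897i
d^4_{-2,-3}: k∈[0..1] ⇒ -0.514636 +0.034932 = -0.479704;  D = -0.336423+0.341958i
d^4_{-1,-3}: k∈[0..1] ⇒ +0.164214 -0.006193 = +0.158021;  D = -0.151852+0.043725i
d^4_{0,-3}: k∈[0..1] ⇒ -0.036822 +0.000833 = -0.035989;  D = -0.035018-0.008304i
d^4_{1,-3}: k∈[0..1] ⇒ +0.006193 -0.000084 = +0.006108;  D = -0.004486-0.004146i
d^4_{2,-3}: k∈[0..1] ⇒ -0.000790 +0.000006 = -0.000784;  D = -0.000240-0.000747i
d^4_{3,-3}: k∈[0..1] ⇒ +0.000074 -0.000000 = +0.000074;  D = +0.000015-0.000072i
d^4_{4,-3}: single k=0 term ⇒ -0.000005;  D = +0.000003-0.000003i
Y_4^{m'}(θ=0.8344,φ=4.9826) and Σ D·Y over m':
  (-0.0959-0.3770i)·(+0.0627-0.1177i)  (-0.2009+0.7429i)·(-0.2478-0.2356i)  (-0.3364+0.3420i)·(-0.3397+0.2038i)  (-0.1519+0.0437i)·(+0.0099+0.0357i)  (-0.0350-0.0083i)·(-0.3608+0.0000i)  (-0.0045-0.0041i)·(-0.0099+0.0357i)  (-0.0002-0.0007i)·(-0.3397-0.2038i)  (+0.0000-0.0001i)·(+0.2478-0.2356i)  (+0.0000-0.0000i)·(+0.0627+0.1177i)
Y_4^-3(R⁻¹ n̂) = +0.228662-0.335709i

Re=0.2287 Im=-0.3357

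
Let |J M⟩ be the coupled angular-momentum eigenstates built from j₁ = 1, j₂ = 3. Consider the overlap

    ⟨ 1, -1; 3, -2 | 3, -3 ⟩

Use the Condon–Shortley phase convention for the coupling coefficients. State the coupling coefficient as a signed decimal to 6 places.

−√(1/4) ≈ -0.500000

triangle: 1!×1!×5!/8! = 120/40320
(j±m)!: 0!×2!×1!×5!×0!×6! = 172800
prefactor² = (2J+1)×Δ×N² = 3600
  k=1: −1/(1!×0!×1!×0!×0!×5!) = -1/120
Σ = -1/120  ⇒  CG² = 3600×(-1/120)² = 1/4
CG = −√(1/4) = -0.500000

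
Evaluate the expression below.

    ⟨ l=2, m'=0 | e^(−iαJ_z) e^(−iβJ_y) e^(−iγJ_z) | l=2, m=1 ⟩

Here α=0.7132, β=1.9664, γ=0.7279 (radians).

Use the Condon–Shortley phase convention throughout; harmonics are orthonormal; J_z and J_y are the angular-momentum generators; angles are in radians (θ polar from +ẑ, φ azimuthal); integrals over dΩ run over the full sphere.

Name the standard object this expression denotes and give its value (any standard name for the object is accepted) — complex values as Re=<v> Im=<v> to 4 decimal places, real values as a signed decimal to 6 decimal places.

Wigner D-matrix element, Re=-0.3251 Im=0.2898

This is a Wigner D-matrix element — the rotation-matrix element ⟨l m'| R(α,β,γ) |l m⟩ in the angular-momentum basis.
D^2_{0,1}(0.7132,1.9664,0.7279) = e^{-i·0·0.7132}·d^2_{0,1}(1.9664)·e^{-i·1·0.7279}. Compute d first:
With c≡cos(β/2)=0.554362 and s≡sin(β/2)=0.832276, N=[2·2·6·1]^{1/2}=4.898979
Admissible k: 1..2 (factorial args all ≥0)
  k=1: (−1)^0·4.8990/(2)·0.5544^3·0.8323^1 = +0.347315
  k=2: (−1)^1·4.8990/(2)·0.5544^1·0.8323^3 = -0.782836
d^2_{0,1}(1.9664) = +0.347315 -0.782836 = -0.435521
Phases: e^{-i·(0)·0.7132}=+1.000000+0.000000i, e^{-i·(1)·0.7279}=+0.746573-0.665303i ⇒ D=-0.325148+0.289753i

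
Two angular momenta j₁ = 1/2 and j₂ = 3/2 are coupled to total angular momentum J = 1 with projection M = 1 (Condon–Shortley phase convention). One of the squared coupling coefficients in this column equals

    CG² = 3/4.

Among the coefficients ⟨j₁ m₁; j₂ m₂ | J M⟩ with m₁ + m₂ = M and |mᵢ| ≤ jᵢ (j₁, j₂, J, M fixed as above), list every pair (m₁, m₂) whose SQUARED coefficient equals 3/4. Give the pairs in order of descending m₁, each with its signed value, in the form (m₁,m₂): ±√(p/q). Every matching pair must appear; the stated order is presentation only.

Admissible pairs with m₁+m₂ = M = 1: (-1/2,3/2), (1/2,1/2)
  (m₁,m₂)=(1/2,1/2): CG² = 1/4, CG = +√(1/4)
  (m₁,m₂)=(-1/2,3/2): CG² = 3/4, CG = −√(3/4)   ← matches the target
Pairs with CG² = 3/4: (-1/2,3/2): −√(3/4)

(-1/2,3/2): −√(3/4)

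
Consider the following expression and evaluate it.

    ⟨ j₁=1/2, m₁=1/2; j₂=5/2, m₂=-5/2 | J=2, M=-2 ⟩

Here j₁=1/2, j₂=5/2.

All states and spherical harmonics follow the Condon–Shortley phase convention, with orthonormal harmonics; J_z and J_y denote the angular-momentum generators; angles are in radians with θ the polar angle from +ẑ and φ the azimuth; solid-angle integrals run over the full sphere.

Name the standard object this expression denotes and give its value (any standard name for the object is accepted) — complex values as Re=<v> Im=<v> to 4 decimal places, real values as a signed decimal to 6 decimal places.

This is a Clebsch–Gordan (vector-coupling) coefficient.
√[5·1!0!4!/6! · 1!0!0!5!0!4!] = √(480)
  +(−1)^0/∏(0,1,0,0,0,4)! = 1/24  (running 1/24)
⟨..|..⟩ = √(480)·(1/24) = +0.912871

Clebsch–Gordan coefficient, +√(5/6) ≈ +0.912871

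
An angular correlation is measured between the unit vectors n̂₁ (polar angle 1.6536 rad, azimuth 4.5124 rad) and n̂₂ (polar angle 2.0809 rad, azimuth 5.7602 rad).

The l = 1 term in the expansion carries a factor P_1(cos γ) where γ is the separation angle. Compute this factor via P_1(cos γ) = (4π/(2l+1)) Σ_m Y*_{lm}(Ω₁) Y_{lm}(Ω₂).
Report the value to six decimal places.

0.316436

Addition theorem: P_1(cos γ) = (4π/3) Σ_m Y*_{lm}(Ω₁) Y_{lm}(Ω₂), m = −1…1:
  m=-1: Y*=-0.068400-0.337448i  Y=+0.261208+0.150595i  product +0.032951-0.098445i
  m=+0: Y*=-0.040412-0.000000i  Y=-0.238569+0.000000i  product +0.009641+0.000000i
  m=+1: Y*=+0.068400-0.337448i  Y=-0.261208+0.150595i  product +0.032951+0.098445i
Total Σ_m = +0.075544+0.000000i. Multiply by 4.188790: +0.316436+0.000000i. P_1(cos γ) = 0.316436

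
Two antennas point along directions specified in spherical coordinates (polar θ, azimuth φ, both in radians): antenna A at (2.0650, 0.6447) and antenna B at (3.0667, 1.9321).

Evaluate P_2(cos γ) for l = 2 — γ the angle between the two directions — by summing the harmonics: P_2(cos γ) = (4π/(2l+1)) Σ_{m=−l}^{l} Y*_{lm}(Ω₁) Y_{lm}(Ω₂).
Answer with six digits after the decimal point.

Summing Y*_{l m}(θ₁,φ₁)·Y_{l m}(θ₂,φ₂) over m ∈ [−2, 2]; prefactor 4π/(2·2+1) = 2.513274:
  m=-2: (0.08313 + 0.28759j) × (-0.00162 + 0.00143j) = -0.00055 - 0.00035j  (running Σ = -0.00055 - 0.00035j)
  m=-1: (-0.25785 - 0.19387j) × (0.02038 + 0.05392j) = 0.00520 - 0.01785j  (running Σ = 0.00465 - 0.01820j)
  m=0: (-0.10251 + 0.00000j) × (0.62549 + 0.00000j) = -0.06412 + 0.00000j  (running Σ = -0.05947 - 0.01820j)
  m=1: (0.25785 - 0.19387j) × (-0.02038 + 0.05392j) = 0.00520 + 0.01785j  (running Σ = -0.05427 - 0.00035j)
  m=2: (0.08313 - 0.28759j) × (-0.00162 - 0.00143j) = -0.00055 + 0.00035j  (running Σ = -0.05481 - 0.00000j)
Σ over m = -0.05481 - 0.00000j; ×(4π/5) → -0.13776 - 0.00000j. Real part: -0.137760

-0.137760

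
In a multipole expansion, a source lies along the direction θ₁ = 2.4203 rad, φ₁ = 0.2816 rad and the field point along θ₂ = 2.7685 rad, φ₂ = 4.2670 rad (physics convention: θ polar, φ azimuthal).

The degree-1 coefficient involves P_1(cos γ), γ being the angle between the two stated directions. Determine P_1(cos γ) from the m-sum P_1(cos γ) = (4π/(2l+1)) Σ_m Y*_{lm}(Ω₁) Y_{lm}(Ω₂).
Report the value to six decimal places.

Term-by-term m-sum for l=1 (normalisation 4π/3 = 4.188790):
  term(m=-1) = (-0.019095, 0.021467)   from Y*(Ω₁)=(0.219163, 0.063401), Y(Ω₂)=(-0.054252, 0.113646)
  term(m=+0) = (0.166943, 0.000000)   from Y*(Ω₁)=(-0.366917, -0.000000), Y(Ω₂)=(-0.454989, 0.000000)
  term(m=+1) = (-0.019095, -0.021467)   from Y*(Ω₁)=(-0.219163, 0.063401), Y(Ω₂)=(0.054252, 0.113646)
Σ over m = (0.128753, 0.000000); ×(4π/3) → (0.539317, 0.000000). Real part: 0.539317

0.539317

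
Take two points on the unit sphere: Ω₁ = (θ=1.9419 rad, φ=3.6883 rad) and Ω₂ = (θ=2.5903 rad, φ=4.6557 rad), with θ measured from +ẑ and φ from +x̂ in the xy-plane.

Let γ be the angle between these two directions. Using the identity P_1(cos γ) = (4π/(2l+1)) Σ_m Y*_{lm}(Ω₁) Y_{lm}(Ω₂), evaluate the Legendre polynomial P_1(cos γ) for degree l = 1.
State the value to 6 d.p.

0.585905

Term-by-term m-sum for l=1 (normalisation 4π/3 = 4.188790):
  [-1]  conj(Y_{1,-1})(Ω₁) = -0.275045-0.167388i ; Y_{1,-1}(Ω₂) = -0.010253+0.180675i ; Δ = +0.033063-0.047978i
  [+0]  conj(Y_{1,0})(Ω₁) = -0.177189-0.000000i ; Y_{1,0}(Ω₂) = -0.416215+0.000000i ; Δ = +0.073749+0.000000i
  [+1]  conj(Y_{1,1})(Ω₁) = +0.275045-0.167388i ; Y_{1,1}(Ω₂) = +0.010253+0.180675i ; Δ = +0.033063+0.047978i
Accumulated sum +0.139875+0.000000i; after 4π/(2l+1) scaling, +0.585905+0.000000i ⇒ P_1 = 0.585905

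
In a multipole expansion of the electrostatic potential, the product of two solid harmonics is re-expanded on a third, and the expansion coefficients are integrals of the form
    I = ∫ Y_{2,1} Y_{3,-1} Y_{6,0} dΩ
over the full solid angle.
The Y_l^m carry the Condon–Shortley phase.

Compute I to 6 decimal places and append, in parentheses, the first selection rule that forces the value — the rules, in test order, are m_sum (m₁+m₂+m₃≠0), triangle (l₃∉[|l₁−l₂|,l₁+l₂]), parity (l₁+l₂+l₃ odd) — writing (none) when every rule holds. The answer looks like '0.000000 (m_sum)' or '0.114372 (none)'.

0.000000 (triangle)

triangle: need 1≤l₃≤5, have 6; I=0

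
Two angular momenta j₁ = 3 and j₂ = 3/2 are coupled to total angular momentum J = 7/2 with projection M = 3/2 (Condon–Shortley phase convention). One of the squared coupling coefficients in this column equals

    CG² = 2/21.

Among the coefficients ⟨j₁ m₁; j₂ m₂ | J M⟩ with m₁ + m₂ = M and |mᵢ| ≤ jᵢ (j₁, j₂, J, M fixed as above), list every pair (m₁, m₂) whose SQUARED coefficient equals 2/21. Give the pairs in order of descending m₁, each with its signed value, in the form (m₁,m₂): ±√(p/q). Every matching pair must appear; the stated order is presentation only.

(3,-3/2): +√(2/21)

Admissible pairs with m₁+m₂ = M = 3/2: (0,3/2), (1,1/2), (2,-1/2), (3,-3/2)
  (m₁,m₂)=(3,-3/2): CG² = 2/21, CG = +√(2/21)   ← matches the target
  (m₁,m₂)=(2,-1/2): CG² = 3/7, CG = +√(3/7)
  (m₁,m₂)=(1,1/2): CG² = 0/1, CG = 0
  (m₁,m₂)=(0,3/2): CG² = 10/21, CG = −√(10/21)
Pairs with CG² = 2/21: (3,-3/2): +√(2/21)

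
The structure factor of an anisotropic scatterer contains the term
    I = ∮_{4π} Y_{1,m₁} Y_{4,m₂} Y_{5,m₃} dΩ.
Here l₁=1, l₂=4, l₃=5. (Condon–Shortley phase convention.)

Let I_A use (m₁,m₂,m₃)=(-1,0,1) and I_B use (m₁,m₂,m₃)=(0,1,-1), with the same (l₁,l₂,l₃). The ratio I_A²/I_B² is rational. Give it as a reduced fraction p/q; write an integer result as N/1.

5/8

Shared (l₁,l₂,l₃)=(1,4,5): N and (l;000)² cancel in I_A²/I_B².
A: Δ = 0!·2!·8!/11! = 1/495; Racah Σ t=0..0: t=0:+1/1152 = 1/1152; ⇒ 3j(1 4 5; -1 0 1)² = 1/33, sgn +1
B: Δ = 0!·2!·8!/11! = 1/495; Racah Σ t=0..0: t=0:+1/720 = 1/720; ⇒ 3j(1 4 5; 0 1 -1)² = 8/165, sgn +1
I_A²/I_B² = (1/33)/(8/165) = 5/8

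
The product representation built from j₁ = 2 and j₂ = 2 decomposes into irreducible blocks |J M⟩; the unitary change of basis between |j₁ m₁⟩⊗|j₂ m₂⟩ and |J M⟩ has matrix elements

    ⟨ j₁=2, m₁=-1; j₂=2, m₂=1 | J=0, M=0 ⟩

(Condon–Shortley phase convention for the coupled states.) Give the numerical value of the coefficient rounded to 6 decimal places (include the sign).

j₁+j₂−J=4  J+j₁−j₂=0  J−j₁+j₂=0  j₁+j₂+J+1=5
(j₁±m₁, j₂±m₂, J±M) = (1,3,3,1,0,0)
P² = 36/5
sum k=3..3:
  [3] −1/6 = -1/6
S = -1/6
C² = P²·S² = 1/5 ; C = -0.447214

−√(1/5) = -0.447214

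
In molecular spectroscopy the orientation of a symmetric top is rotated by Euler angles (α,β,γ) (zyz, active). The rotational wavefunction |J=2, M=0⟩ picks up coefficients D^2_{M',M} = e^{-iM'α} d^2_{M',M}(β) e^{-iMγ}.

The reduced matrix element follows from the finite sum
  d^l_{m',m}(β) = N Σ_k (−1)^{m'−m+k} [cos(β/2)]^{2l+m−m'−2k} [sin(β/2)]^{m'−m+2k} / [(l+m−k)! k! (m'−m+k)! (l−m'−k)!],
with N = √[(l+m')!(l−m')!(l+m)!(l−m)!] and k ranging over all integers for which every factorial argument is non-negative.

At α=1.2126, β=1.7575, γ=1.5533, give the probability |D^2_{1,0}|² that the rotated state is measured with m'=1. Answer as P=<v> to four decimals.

First d^2_{1,0}(β=1.7575), then the phase factors e^{-i(1)α} and e^{-i(0)γ}:
With c≡cos(β/2)=0.638114 and s≡sin(β/2)=0.769942, N=[6·1·2·2]^{1/2}=4.898979
k: max(0,(0)−(1))=0 … min(2+(0),2−(1))=1
  k=0: (−1)^1·4.8990/(2)·0.6381^3·0.7699^1 = -0.490037
  k=1: (−1)^2·4.8990/(2)·0.6381^1·0.7699^3 = +0.713424
d^2_{1,0}(1.7575) = -0.490037 +0.713424 = +0.223387
|D^2_{1,0}|² = |d^2_{1,0}(β)|² = (+0.223387)² = 0.049902 (the z-rotation phases have unit modulus)

P=0.0499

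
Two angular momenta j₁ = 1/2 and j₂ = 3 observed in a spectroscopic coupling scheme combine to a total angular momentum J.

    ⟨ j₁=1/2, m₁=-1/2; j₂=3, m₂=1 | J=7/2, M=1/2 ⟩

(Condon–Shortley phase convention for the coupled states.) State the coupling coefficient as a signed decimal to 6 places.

+0.654654

√[8·0!1!6!/8! · 0!1!4!2!4!3!] = √(6912/7)
  +(−1)^0/∏(0,0,1,4,0,2)! = 1/48  (running 1/48)
⟨..|..⟩ = √(6912/7)·(1/48) = +0.654654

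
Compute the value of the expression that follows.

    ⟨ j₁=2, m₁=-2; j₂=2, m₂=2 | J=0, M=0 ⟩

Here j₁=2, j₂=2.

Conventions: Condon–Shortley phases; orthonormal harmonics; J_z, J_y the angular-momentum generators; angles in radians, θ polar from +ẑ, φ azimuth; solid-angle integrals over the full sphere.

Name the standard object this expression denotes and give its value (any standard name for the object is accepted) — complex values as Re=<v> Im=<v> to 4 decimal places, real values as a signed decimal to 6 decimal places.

This is a Clebsch–Gordan (vector-coupling) coefficient.
triangle: 4!·0!·0!/5! = 24/120
(j±m)!: 0!·4!·4!·0!·0!·0! = 576
prefactor² = (2J+1)·Δ·N² = 576/5
  k=4: +1/(4!·0!·0!·0!·0!·0!) = 1/24
Σ = 1/24  ⇒  CG² = 576/5·(1/24)² = 1/5
CG = +√(1/5) = +0.447214

Clebsch–Gordan coefficient, +√(1/5) ≈ +0.447214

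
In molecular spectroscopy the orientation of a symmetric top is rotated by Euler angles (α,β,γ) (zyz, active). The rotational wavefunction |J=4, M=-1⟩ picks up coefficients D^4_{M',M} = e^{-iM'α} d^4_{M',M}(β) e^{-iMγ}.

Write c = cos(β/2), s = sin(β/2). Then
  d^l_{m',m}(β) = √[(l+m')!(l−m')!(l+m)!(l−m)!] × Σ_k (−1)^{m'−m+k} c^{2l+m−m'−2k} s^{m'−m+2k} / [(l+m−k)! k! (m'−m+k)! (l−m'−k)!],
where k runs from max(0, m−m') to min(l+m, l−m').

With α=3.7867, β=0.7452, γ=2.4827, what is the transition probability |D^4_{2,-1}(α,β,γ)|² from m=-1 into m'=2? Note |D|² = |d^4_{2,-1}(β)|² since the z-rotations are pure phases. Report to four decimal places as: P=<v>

P=0.1384

First d^4_{2,-1}(β=0.7452), then the phase factors e^{-i(2)α} and e^{-i(-1)γ}:
c=cos(0.745200/2)=0.931384, s=sin(0.745200/2)=0.364038; N=√[720·2·6·120]=1018.233765
Admissible k: 0..2 (factorial args all ≥0)
  k=0: (−1)^3·1018.2338/(72)·0.9314^5·0.3640^3 = -0.478189
  k=1: (−1)^4·1018.2338/(48)·0.9314^3·0.3640^5 = +0.109579
  k=2: (−1)^5·1018.2338/(240)·0.9314^1·0.3640^7 = -0.003348
d^4_{2,-1}(0.7452) = -0.478189 +0.109579 -0.003348 = -0.371958
|D^4_{2,-1}|² = |d^4_{2,-1}(β)|² = (-0.371958)² = 0.138353 (the z-rotation phases have unit modulus)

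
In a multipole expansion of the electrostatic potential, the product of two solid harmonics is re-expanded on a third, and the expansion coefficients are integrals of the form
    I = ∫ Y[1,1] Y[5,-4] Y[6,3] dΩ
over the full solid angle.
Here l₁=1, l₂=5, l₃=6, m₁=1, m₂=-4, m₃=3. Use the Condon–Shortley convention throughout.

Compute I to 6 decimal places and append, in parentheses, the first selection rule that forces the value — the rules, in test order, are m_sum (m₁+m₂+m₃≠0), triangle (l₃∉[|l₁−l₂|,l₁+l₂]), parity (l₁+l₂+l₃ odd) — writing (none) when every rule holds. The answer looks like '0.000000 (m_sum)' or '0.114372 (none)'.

-0.070770 (none)

Checks pass: Σm=0; 12 even; l₃=6∈[4,6].
(2·1+1)(2·5+1)(2·6+1) = 429
Δ: 0! 2! 10! / 13! → 1/858
sum: t=0:+1/14400 = 1/14400
3j²(1 5 6; 0 0 0) = Δ·Π!·Σ² = 6/143  (sign +1)
sum: t=0:+1/725760 = 1/725760
3j²(1 5 6; 1 -4 3) = Δ·Π!·Σ² = 1/286  (sign -1)
combine: 4πI² = 429·6/143·1/286 = 9/143
take √, sign -1: I = -0.07076985
No selection rule forces the value: the integral is nonzero (none).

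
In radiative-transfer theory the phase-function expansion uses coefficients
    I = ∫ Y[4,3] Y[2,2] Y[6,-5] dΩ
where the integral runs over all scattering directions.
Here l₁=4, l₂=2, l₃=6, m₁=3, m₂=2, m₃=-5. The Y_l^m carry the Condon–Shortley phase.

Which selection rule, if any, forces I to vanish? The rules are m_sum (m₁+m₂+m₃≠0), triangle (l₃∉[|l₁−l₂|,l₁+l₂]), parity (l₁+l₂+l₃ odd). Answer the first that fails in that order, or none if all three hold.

m₁+m₂+m₃ = 3 + 2 − 5 = 0  ✓
triangle: |4−2|=2 ≤ l₃=6 ≤ 4+2=6  ✓
parity: l₁+l₂+l₃ = 12 is even  ✓

none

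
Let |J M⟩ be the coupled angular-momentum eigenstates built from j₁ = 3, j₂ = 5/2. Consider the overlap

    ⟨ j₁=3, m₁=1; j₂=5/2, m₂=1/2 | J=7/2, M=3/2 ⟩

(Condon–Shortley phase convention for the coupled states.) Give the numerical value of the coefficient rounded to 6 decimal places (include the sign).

−√(5/21) ≈ -0.487950

√[8·2!4!3!/10! · 4!2!3!2!5!2!] = √(3072/35)
  +(−1)^0/∏(0,2,2,3,2,0)! = 1/48  (running 1/48)
  +(−1)^1/∏(1,1,1,2,3,1)! = -1/12  (running -1/16)
  +(−1)^2/∏(2,0,0,1,4,2)! = 1/96  (running -5/96)
⟨..|..⟩ = √(3072/35)·(-5/96) = -0.487950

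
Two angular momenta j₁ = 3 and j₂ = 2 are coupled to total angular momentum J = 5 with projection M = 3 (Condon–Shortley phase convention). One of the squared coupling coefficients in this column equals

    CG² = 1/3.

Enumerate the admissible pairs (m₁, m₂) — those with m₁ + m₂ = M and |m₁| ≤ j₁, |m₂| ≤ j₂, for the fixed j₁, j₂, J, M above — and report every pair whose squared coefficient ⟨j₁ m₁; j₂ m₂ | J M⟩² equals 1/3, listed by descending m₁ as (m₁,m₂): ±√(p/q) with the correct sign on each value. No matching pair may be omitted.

Admissible pairs with m₁+m₂ = M = 3: (1,2), (2,1), (3,0)
  (m₁,m₂)=(3,0): CG² = 2/15, CG = +√(2/15)
  (m₁,m₂)=(2,1): CG² = 8/15, CG = +√(8/15)
  (m₁,m₂)=(1,2): CG² = 1/3, CG = +√(1/3)   ← matches the target
Pairs with CG² = 1/3: (1,2): +√(1/3)

(1,2): +√(1/3)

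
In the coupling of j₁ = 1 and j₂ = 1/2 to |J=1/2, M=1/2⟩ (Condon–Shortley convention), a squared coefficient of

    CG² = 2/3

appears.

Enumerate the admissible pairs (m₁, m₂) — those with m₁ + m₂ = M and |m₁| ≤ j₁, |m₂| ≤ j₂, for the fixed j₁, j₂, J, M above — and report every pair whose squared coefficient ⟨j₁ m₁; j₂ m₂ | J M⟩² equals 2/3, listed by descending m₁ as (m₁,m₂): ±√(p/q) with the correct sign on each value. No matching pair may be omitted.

Admissible pairs with m₁+m₂ = M = 1/2: (0,1/2), (1,-1/2)
  (m₁,m₂)=(1,-1/2): CG² = 2/3, CG = +√(2/3)   ← matches the target
  (m₁,m₂)=(0,1/2): CG² = 1/3, CG = −√(1/3)
Pairs with CG² = 2/3: (1,-1/2): +√(2/3)

(1,-1/2): +√(2/3)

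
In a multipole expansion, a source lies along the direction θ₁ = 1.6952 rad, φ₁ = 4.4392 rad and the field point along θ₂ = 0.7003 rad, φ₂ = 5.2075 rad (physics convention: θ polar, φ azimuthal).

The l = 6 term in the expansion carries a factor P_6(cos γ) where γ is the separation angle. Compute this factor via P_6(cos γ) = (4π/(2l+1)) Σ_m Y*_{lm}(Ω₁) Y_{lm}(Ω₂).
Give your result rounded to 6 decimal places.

0.246430

Term-by-term m-sum for l=6 (normalisation 4π/13 = 0.966644):
  m=-6: (0.03149 + 0.46004j) × (0.03410 + 0.00589j) = -0.00163 + 0.01587j  (running Σ = -0.00163 + 0.01587j)
  m=-5: (0.19557 + 0.04063j) × (0.08788 - 0.11184j) = 0.02173 - 0.01830j  (running Σ = 0.02010 - 0.00243j)
  m=-4: (-0.13217 + 0.25509j) × (-0.13313 - 0.30660j) = 0.09581 + 0.00656j  (running Σ = 0.11590 + 0.00413j)
  m=-3: (0.16336 + 0.15257j) × (-0.45580 - 0.03905j) = -0.06850 - 0.07592j  (running Σ = 0.04740 - 0.07178j)
  m=-2: (-0.20020 + 0.12175j) × (-0.13036 + 0.19872j) = 0.00190 - 0.05566j  (running Σ = 0.04930 - 0.12744j)
  m=-1: (0.06221 + 0.22204j) × (-0.12146 - 0.22495j) = 0.04239 - 0.04096j  (running Σ = 0.09169 - 0.16840j)
  m=0: (-0.21977 + 0.00000j) × (-0.32554 + 0.00000j) = 0.07154 + 0.00000j  (running Σ = 0.16324 - 0.16840j)
  m=1: (-0.06221 + 0.22204j) × (0.12146 - 0.22495j) = 0.04239 + 0.04096j  (running Σ = 0.20563 - 0.12744j)
  m=2: (-0.20020 - 0.12175j) × (-0.13036 - 0.19872j) = 0.00190 + 0.05566j  (running Σ = 0.20753 - 0.07178j)
  m=3: (-0.16336 + 0.15257j) × (0.45580 - 0.03905j) = -0.06850 + 0.07592j  (running Σ = 0.13903 + 0.00413j)
  m=4: (-0.13217 - 0.25509j) × (-0.13313 + 0.30660j) = 0.09581 - 0.00656j  (running Σ = 0.23484 - 0.00243j)
  m=5: (-0.19557 + 0.04063j) × (-0.08788 - 0.11184j) = 0.02173 + 0.01830j  (running Σ = 0.25657 + 0.01587j)
  m=6: (0.03149 - 0.46004j) × (0.03410 - 0.00589j) = -0.00163 - 0.01587j  (running Σ = 0.25493 - 0.00000j)
Total Σ_m = 0.25493 - 0.00000j. Multiply by 0.966644: 0.24643 - 0.00000j. P_6(cos γ) = 0.246430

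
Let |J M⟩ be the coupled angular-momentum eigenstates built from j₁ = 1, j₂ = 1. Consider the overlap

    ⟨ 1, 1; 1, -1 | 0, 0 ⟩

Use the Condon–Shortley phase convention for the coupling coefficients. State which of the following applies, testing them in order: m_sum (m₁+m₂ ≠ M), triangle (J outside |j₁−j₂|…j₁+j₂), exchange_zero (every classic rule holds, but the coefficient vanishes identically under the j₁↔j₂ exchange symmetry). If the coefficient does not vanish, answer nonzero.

m-sum: m₁+m₂ = 1+(-1) = 0, M = 0  ✓
triangle: |j₁−j₂| = 0 ≤ J = 0 ≤ j₁+j₂ = 2  ✓
exchange: j₁≠j₂ or m₁≠m₂ — the exchange symmetry imposes no constraint here
value check: CG = +√(1/3) = +0.577350 ≠ 0

nonzero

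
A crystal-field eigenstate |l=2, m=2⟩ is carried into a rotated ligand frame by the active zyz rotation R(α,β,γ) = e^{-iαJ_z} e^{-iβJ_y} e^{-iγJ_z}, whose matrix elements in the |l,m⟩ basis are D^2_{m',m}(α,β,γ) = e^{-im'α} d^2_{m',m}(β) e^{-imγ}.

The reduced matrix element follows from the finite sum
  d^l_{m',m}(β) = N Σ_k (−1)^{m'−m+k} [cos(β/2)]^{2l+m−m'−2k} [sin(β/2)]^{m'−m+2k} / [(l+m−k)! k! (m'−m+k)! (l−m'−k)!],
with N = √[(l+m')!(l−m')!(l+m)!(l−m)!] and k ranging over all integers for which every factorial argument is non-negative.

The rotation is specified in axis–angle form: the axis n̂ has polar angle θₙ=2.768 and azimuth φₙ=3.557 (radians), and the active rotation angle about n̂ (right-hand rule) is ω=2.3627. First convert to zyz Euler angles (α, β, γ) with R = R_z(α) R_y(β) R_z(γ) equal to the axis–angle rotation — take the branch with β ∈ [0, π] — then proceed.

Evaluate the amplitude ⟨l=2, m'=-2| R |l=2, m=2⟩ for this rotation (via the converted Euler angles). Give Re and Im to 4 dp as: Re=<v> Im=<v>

Re=-0.0012 Im=0.0129

Axis–angle → zyz. n̂ = (sinθₙcosφₙ, sinθₙsinφₙ, cosθₙ) = (-0.333923, -0.147285, -0.931022), ω = 2.3627.
R = I cosω + sinω [n̂]ₓ + (1−cosω) n̂n̂ᵀ gives
  R = [-0.520830, +0.738220, +0.428681; -0.569851, -0.674560, +0.469296; +0.635615, +0.000139, +0.772007]
β = atan2(√(R₁₃²+R₂₃²), R₃₃) = 0.688804; α = atan2(R₂₃, R₁₃) mod 2π = 0.830596; γ = atan2(R₃₂, −R₃₁) mod 2π = 3.141374
Split into d^2_{-2,2}(β=0.6888) × two z-phases.
Half-angle: c=0.941277, s=0.337634. N=√(1·24·24·1)=24.000000
The bounds max(0,m−m')=4 and min(l+m,l−m')=4 give 1 term
  k=4: (−1)^0·24.0000/(24)·0.9413^0·0.3376^4 = +0.012995
d^2_{-2,2}(0.6888) = +0.012995
D = (-0.090273+0.995917i)·(+0.012995)·(+1.000000+0.000437i) = -0.001179+0.012942i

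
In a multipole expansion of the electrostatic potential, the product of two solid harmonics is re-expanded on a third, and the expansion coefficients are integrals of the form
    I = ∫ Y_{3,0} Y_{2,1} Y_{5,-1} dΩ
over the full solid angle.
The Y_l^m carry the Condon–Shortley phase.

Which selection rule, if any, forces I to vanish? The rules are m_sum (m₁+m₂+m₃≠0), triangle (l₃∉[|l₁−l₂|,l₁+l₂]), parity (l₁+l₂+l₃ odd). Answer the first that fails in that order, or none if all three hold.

m₁+m₂+m₃ = 0 + 1 − 1 = 0  ✓
triangle: |3−2|=1 ≤ l₃=5 ≤ 3+2=5  ✓
parity: l₁+l₂+l₃ = 10 is even  ✓

none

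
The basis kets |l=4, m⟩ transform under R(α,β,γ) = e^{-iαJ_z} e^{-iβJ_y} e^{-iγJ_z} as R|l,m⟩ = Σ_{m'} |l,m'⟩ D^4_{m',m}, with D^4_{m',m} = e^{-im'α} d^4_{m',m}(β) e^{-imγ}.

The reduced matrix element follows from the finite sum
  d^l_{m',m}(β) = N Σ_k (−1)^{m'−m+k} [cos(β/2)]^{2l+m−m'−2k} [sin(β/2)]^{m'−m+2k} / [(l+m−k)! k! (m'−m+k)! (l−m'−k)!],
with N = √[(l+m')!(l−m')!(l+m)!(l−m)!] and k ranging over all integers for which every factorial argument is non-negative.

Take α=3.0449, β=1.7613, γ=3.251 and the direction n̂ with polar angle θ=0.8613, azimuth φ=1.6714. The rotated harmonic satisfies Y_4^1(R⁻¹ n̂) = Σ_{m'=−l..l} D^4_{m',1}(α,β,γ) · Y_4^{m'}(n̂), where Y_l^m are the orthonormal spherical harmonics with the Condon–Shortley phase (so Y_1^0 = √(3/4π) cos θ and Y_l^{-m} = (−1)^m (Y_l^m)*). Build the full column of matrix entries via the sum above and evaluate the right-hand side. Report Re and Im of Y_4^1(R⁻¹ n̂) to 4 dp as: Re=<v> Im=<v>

Re=0.0239 Im=0.0214

Need the full column D^4_{m',1} for m'=−4..4 at α=3.0449, β=1.7613, γ=3.2510.
cos(β/2)=0.636650, sin(β/2)=0.771153
d^4_{-4,1}: single k=5 term ⇒ +0.526622;  D = -0.463116+0.250708i
d^4_{-3,1}: k∈[4..5] ⇒ +0.768571 -0.676573 = +0.091998;  D = +0.084754-0.035782i
d^4_{-2,1}: k∈[3..5] ⇒ +0.678329 -1.492832 +0.438047 = -0.376457;  D = +0.359331-0.112254i
d^4_{-1,1}: k∈[2..5] ⇒ +0.395991 -1.742955 +1.278603 -0.125062 = -0.193423;  D = -0.189329+0.039583i
d^4_{0,1}: k∈[1..4] ⇒ +0.146205 -1.287038 +1.888300 -0.461742 = +0.285724;  D = -0.284016+0.031198i
d^4_{1,1}: k∈[0..3] ⇒ +0.026990 -0.593987 +1.742955 -0.852402 = +0.323557;  D = +0.323531-0.004114i
d^4_{2,1}: k∈[0..2] ⇒ -0.138702 +1.017493 -0.995221 = -0.116430;  D = +0.116020+0.009766i
d^4_{3,1}: k∈[0..1] ⇒ +0.314308 -0.768571 = -0.454263;  D = -0.446869-0.081626i
d^4_{4,1}: single k=0 term ⇒ -0.358938;  D = +0.345220+0.098285i
Y_4^{m'}(θ=0.8613,φ=1.6714) and Σ D·Y over m':
  (-0.4631+0.2507i)·(+0.1349-0.0574i)  (+0.0848-0.0358i)·(+0.1058+0.3400i)  (+0.3593-0.1123i)·(-0.3718+0.0758i)  (-0.1893+0.0396i)·(+0.0007+0.0068i)  (-0.2840+0.0312i)·(-0.3626+0.0000i)  (+0.3235-0.0041i)·(-0.0007+0.0068i)  (+0.1160+0.0098i)·(-0.3718-0.0758i)  (-0.4469-0.0816i)·(-0.1058+0.3400i)  (+0.3452+0.0983i)·(+0.1349+0.0574i)
Y_4^1(R⁻¹ n̂) = +0.023946+0.021424i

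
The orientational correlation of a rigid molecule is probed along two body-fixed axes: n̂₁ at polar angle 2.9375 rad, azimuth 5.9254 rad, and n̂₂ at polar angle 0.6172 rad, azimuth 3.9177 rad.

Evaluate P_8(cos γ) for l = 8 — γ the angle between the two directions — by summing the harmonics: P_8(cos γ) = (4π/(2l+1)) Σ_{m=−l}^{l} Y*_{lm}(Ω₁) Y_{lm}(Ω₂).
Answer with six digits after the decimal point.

-0.262651

Summing Y*_{l m}(θ₁,φ₁)·Y_{l m}(θ₂,φ₂) over m ∈ [−8, 8]; prefactor 4π/(2·8+1) = 0.739198:
  [-8]  conj(Y_{8,-8})(Ω₁) = (-0.000001, -0.000000) ; Y_{8,-8}(Ω₂) = (0.006470, 0.000482) ; Δ = (-0.000000, -0.000000)
  [-7]  conj(Y_{8,-7})(Ω₁) = (0.000023, 0.000017) ; Y_{8,-7}(Ω₂) = (-0.024123, -0.027484) ; Δ = (-0.000000, -0.000001)
  [-6]  conj(Y_{8,-6})(Ω₁) = (-0.000190, -0.000293) ; Y_{8,-6}(Ω₂) = (-0.007074, 0.126772) ; Δ = (0.000038, -0.000022)
  [-5]  conj(Y_{8,-5})(Ω₁) = (0.000671, 0.003027) ; Y_{8,-5}(Ω₂) = (0.222025, -0.202299) ; Δ = (0.000761, 0.000536)
  [-4]  conj(Y_{8,-4})(Ω₁) = (0.002848, -0.020259) ; Y_{8,-4}(Ω₂) = (-0.472487, -0.017567) ; Δ = (-0.001701, 0.009522)
  [-3]  conj(Y_{8,-3})(Ω₁) = (-0.047335, 0.087176) ; Y_{8,-3}(Ω₂) = (0.280656, 0.296754) ; Δ = (-0.039155, 0.010420)
  [-2]  conj(Y_{8,-2})(Ω₁) = (0.252426, -0.219425) ; Y_{8,-2}(Ω₂) = (-0.000479, 0.025748) ; Δ = (0.005529, 0.006605)
  [-1]  conj(Y_{8,-1})(Ω₁) = (-0.633434, 0.236826) ; Y_{8,-1}(Ω₂) = (0.295418, -0.289979) ; Δ = (-0.118453, 0.253645)
  [+0]  conj(Y_{8,0})(Ω₁) = (0.440336, -0.000000) ; Y_{8,0}(Ω₂) = (-0.112090, 0.000000) ; Δ = (-0.049357, 0.000000)
  [+1]  conj(Y_{8,1})(Ω₁) = (0.633434, 0.236826) ; Y_{8,1}(Ω₂) = (-0.295418, -0.289979) ; Δ = (-0.118453, -0.253645)
  [+2]  conj(Y_{8,2})(Ω₁) = (0.252426, 0.219425) ; Y_{8,2}(Ω₂) = (-0.000479, -0.025748) ; Δ = (0.005529, -0.006605)
  [+3]  conj(Y_{8,3})(Ω₁) = (0.047335, 0.087176) ; Y_{8,3}(Ω₂) = (-0.280656, 0.296754) ; Δ = (-0.039155, -0.010420)
  [+4]  conj(Y_{8,4})(Ω₁) = (0.002848, 0.020259) ; Y_{8,4}(Ω₂) = (-0.472487, 0.017567) ; Δ = (-0.001701, -0.009522)
  [+5]  conj(Y_{8,5})(Ω₁) = (-0.000671, 0.003027) ; Y_{8,5}(Ω₂) = (-0.222025, -0.202299) ; Δ = (0.000761, -0.000536)
  [+6]  conj(Y_{8,6})(Ω₁) = (-0.000190, 0.000293) ; Y_{8,6}(Ω₂) = (-0.007074, -0.126772) ; Δ = (0.000038, 0.000022)
  [+7]  conj(Y_{8,7})(Ω₁) = (-0.000023, 0.000017) ; Y_{8,7}(Ω₂) = (0.024123, -0.027484) ; Δ = (-0.000000, 0.000001)
  [+8]  conj(Y_{8,8})(Ω₁) = (-0.000001, 0.000000) ; Y_{8,8}(Ω₂) = (0.006470, -0.000482) ; Δ = (-0.000000, 0.000000)
Accumulated sum (-0.355319, -0.000000); after 4π/(2l+1) scaling, (-0.262651, -0.000000) ⇒ P_8 = -0.262651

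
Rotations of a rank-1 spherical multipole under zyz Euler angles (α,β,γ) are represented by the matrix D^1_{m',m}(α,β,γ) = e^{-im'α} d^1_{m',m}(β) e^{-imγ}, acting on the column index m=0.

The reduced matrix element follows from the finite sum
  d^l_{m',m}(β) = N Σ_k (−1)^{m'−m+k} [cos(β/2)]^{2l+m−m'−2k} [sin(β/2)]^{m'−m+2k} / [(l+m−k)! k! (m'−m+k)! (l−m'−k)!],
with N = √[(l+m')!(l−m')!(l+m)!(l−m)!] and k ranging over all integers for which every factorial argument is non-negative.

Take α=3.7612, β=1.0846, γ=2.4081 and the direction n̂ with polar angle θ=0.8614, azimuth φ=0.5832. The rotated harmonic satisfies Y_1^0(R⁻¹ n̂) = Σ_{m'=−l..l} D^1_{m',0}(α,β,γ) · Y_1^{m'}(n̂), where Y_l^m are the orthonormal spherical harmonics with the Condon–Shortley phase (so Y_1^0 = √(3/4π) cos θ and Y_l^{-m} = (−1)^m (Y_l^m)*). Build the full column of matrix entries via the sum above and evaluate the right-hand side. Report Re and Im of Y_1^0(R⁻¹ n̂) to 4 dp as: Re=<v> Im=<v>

Re=-0.1788 Im=0.0000

Need the full column D^1_{m',0} for m'=−1..1 at α=3.7612, β=1.0846, γ=2.4081.
cos(β/2)=0.856524, sin(β/2)=0.516107
d^1_{-1,0}: single k=1 term ⇒ +0.625165;  D = -0.508951-0.363043i
d^1_{0,0}: k∈[0..1] ⇒ +0.733633 -0.266367 = +0.467266;  D = +0.467266+0.000000i
d^1_{1,0}: single k=0 term ⇒ -0.625165;  D = +0.508951-0.363043i
Y_1^{m'}(θ=0.8614,φ=0.5832) and Σ D·Y over m':
  (-0.5090-0.3630i)·(+0.2188-0.1444i)  (+0.4673+0.0000i)·(+0.3183+0.0000i)  (+0.5090-0.3630i)·(-0.2188-0.1444i)
Y_1^0(R⁻¹ n̂) = -0.178837+0.000000i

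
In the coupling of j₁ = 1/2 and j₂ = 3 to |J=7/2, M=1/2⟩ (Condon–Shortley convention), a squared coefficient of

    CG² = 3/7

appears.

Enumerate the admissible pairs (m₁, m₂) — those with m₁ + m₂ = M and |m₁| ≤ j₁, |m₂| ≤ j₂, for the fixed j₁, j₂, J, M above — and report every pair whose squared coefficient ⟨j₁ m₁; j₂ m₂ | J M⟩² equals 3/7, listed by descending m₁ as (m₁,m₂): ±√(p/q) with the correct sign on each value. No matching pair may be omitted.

Admissible pairs with m₁+m₂ = M = 1/2: (-1/2,1), (1/2,0)
  (m₁,m₂)=(1/2,0): CG² = 4/7, CG = +√(4/7)
  (m₁,m₂)=(-1/2,1): CG² = 3/7, CG = +√(3/7)   ← matches the target
Pairs with CG² = 3/7: (-1/2,1): +√(3/7)

(-1/2,1): +√(3/7)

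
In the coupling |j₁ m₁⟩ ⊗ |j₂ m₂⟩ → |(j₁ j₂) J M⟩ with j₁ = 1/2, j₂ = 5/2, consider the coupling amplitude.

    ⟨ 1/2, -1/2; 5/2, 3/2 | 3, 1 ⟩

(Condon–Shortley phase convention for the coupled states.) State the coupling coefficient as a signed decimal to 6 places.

+0.577350

triangle: 0!*1!*5!/7! = 120/5040
(j±m)!: 0!*1!*4!*1!*4!*2! = 1152
prefactor² = (2J+1)*Δ*N² = 192
  k=0: +1/(0!*0!*1!*4!*0!*1!) = 1/24
Σ = 1/24  ⇒  CG² = 192*(1/24)² = 1/3
CG = +√(1/3) = +0.577350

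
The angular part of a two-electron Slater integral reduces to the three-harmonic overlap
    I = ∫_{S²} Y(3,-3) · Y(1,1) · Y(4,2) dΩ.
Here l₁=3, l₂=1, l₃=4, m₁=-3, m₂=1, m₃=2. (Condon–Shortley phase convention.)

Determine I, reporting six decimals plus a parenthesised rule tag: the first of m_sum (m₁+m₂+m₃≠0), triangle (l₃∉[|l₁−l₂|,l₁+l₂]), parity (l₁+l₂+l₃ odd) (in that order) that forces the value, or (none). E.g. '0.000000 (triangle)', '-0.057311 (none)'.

0.061558 (none)

Rules hold: Σm=0, L=8 even, 2≤4≤4.
N = 7·3·9 = 189
Δ = 0!·6!·2!/9! = 1/252
Racah Σ t=0..0: t=0:+1/36 = 1/36
⇒ 3j(3 1 4; 0 0 0)² = 4/63, sgn +1
Racah Σ t=0..0: t=0:+1/1440 = 1/1440
⇒ 3j(3 1 4; -3 1 2)² = 1/252, sgn +1
4πI² = N·(3j₀)²·(3jₘ)² = 1/21
I = +1·√(0.047619/4π) = 0.06155813
No selection rule forces the value: the integral is nonzero (none).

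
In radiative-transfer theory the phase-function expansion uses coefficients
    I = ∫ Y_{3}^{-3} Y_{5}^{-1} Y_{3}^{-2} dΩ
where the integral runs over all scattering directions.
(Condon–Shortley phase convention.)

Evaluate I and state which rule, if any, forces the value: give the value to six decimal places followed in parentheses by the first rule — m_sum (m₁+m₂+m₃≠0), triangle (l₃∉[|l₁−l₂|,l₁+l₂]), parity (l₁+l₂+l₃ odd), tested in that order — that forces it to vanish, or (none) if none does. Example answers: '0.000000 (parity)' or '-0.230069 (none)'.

0.000000 (m_sum)

m-sum = -3 − 1 − 2 = -6 ≠ 0 ⇒ I = 0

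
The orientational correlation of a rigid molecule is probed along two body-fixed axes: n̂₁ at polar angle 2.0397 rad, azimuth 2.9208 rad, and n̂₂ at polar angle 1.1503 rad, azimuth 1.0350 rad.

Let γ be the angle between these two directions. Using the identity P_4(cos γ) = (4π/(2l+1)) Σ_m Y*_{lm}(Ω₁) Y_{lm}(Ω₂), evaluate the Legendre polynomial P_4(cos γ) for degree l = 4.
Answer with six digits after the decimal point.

Addition theorem: P_4(cos γ) = (4π/9) Σ_m Y*_{lm}(Ω₁) Y_{lm}(Ω₂), m = −4…4:
  m=-4: (0.17787 - 0.21656j) × (-0.16647 + 0.25835j) = 0.02634 + 0.08200j  (running Σ = 0.02634 + 0.08200j)
  m=-3: (0.31663 - 0.24694j) × (-0.38845 - 0.01422j) = -0.12651 + 0.09142j  (running Σ = -0.10017 + 0.17343j)
  m=-2: (0.10338 - 0.04887j) × (-0.02222 - 0.04074j) = -0.00429 - 0.00313j  (running Σ = -0.10446 + 0.17030j)
  m=-1: (-0.29224 + 0.06559j) × (-0.16503 + 0.27795j) = 0.03000 - 0.09205j  (running Σ = -0.07446 + 0.07825j)
  m=0: (-0.17634 + 0.00000j) × (-0.10867 + 0.00000j) = 0.01916 + 0.00000j  (running Σ = -0.05530 + 0.07825j)
  m=1: (0.29224 + 0.06559j) × (0.16503 + 0.27795j) = 0.03000 + 0.09205j  (running Σ = -0.02530 + 0.17030j)
  m=2: (0.10338 + 0.04887j) × (-0.02222 + 0.04074j) = -0.00429 + 0.00313j  (running Σ = -0.02959 + 0.17343j)
  m=3: (-0.31663 - 0.24694j) × (0.38845 - 0.01422j) = -0.12651 - 0.09142j  (running Σ = -0.15610 + 0.08200j)
  m=4: (0.17787 + 0.21656j) × (-0.16647 - 0.25835j) = 0.02634 - 0.08200j  (running Σ = -0.12976 + 0.00000j)
Total Σ_m = -0.12976 + 0.00000j. Multiply by 1.396263: -0.18118 + 0.00000j. P_4(cos γ) = -0.181178

-0.181178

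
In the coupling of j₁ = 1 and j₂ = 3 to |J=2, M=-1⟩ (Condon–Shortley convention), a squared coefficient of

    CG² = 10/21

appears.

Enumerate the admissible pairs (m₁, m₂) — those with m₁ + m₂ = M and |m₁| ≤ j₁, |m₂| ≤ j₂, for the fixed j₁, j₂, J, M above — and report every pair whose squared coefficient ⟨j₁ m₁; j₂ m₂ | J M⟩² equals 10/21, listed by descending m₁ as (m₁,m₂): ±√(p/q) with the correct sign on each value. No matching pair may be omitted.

(1,-2): +√(10/21)

Admissible pairs with m₁+m₂ = M = -1: (-1,0), (0,-1), (1,-2)
  (m₁,m₂)=(1,-2): CG² = 10/21, CG = +√(10/21)   ← matches the target
  (m₁,m₂)=(0,-1): CG² = 8/21, CG = −√(8/21)
  (m₁,m₂)=(-1,0): CG² = 1/7, CG = +√(1/7)
Pairs with CG² = 10/21: (1,-2): +√(10/21)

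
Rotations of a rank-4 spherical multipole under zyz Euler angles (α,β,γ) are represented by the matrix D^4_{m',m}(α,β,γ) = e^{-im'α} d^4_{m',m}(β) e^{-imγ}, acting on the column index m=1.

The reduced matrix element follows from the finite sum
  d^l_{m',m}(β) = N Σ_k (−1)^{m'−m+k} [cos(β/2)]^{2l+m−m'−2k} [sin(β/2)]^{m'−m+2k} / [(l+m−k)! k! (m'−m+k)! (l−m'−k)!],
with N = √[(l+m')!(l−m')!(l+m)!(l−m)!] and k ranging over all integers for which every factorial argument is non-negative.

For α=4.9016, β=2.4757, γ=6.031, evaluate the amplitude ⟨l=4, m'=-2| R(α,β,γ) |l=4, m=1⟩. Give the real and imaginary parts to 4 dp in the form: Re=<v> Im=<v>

Re=-0.3392 Im=-0.2476

First d^4_{-2,1}(β=2.4757), then the phase factors e^{-i(-2)α} and e^{-i(1)γ}:
c=cos(2.475700/2)=0.326829, s=sin(2.475700/2)=0.945084; N=√[2·720·120·6]=1018.233765
k: max(0,(1)−(-2))=3 … min(4+(1),4−(-2))=5
  k=3: (−1)^0·1018.2338/(72)·0.3268^5·0.9451^3 = +0.044517
  k=4: (−1)^1·1018.2338/(48)·0.3268^3·0.9451^5 = -0.558366
  k=5: (−1)^2·1018.2338/(240)·0.3268^1·0.9451^7 = +0.933788
d^4_{-2,1}(2.4757) = +0.044517 -0.558366 +0.933788 = +0.419939
Phases: e^{-i·(-2)·4.9016}=-0.929249-0.369455i, e^{-i·(1)·6.0310}=+0.968369+0.249521i ⇒ D=-0.339172-0.247611i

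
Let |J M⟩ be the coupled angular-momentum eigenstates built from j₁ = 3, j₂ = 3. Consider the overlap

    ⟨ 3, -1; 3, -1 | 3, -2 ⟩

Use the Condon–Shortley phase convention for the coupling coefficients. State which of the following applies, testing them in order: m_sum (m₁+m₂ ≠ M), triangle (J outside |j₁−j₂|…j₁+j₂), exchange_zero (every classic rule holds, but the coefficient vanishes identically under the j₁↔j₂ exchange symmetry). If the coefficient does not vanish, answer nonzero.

m-sum: m₁+m₂ = -1+(-1) = -2, M = -2  ✓
triangle: |j₁−j₂| = 0 ≤ J = 3 ≤ j₁+j₂ = 6  ✓
exchange: j₁=j₂ and m₁=m₂, and (−1)^(j₁+j₂−J) = (−1)^3 = −1 forces ⟨j₁m₁;j₂m₂|JM⟩ = −⟨j₂m₂;j₁m₁|JM⟩ = −⟨j₁m₁;j₂m₂|JM⟩ ⇒ the coefficient vanishes identically
Racah sum check: Σ_k collapses to 0 ⇒ CG = 0

exchange_zero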